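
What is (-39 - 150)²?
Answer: 35721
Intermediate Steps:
(-39 - 150)² = (-189)² = 35721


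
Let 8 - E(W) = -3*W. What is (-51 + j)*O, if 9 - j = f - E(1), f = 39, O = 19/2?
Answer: -665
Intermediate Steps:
O = 19/2 (O = 19*(½) = 19/2 ≈ 9.5000)
E(W) = 8 + 3*W (E(W) = 8 - (-3)*W = 8 + 3*W)
j = -19 (j = 9 - (39 - (8 + 3*1)) = 9 - (39 - (8 + 3)) = 9 - (39 - 1*11) = 9 - (39 - 11) = 9 - 1*28 = 9 - 28 = -19)
(-51 + j)*O = (-51 - 19)*(19/2) = -70*19/2 = -665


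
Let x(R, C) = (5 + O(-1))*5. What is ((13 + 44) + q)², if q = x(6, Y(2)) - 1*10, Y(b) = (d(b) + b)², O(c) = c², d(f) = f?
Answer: 5929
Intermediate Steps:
Y(b) = 4*b² (Y(b) = (b + b)² = (2*b)² = 4*b²)
x(R, C) = 30 (x(R, C) = (5 + (-1)²)*5 = (5 + 1)*5 = 6*5 = 30)
q = 20 (q = 30 - 1*10 = 30 - 10 = 20)
((13 + 44) + q)² = ((13 + 44) + 20)² = (57 + 20)² = 77² = 5929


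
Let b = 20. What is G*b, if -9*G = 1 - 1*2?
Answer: 20/9 ≈ 2.2222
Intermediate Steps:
G = 1/9 (G = -(1 - 1*2)/9 = -(1 - 2)/9 = -1/9*(-1) = 1/9 ≈ 0.11111)
G*b = (1/9)*20 = 20/9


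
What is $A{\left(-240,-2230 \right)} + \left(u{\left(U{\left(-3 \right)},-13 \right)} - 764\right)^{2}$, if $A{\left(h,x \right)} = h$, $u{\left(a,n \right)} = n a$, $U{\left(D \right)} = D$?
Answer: $525385$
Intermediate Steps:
$u{\left(a,n \right)} = a n$
$A{\left(-240,-2230 \right)} + \left(u{\left(U{\left(-3 \right)},-13 \right)} - 764\right)^{2} = -240 + \left(\left(-3\right) \left(-13\right) - 764\right)^{2} = -240 + \left(39 - 764\right)^{2} = -240 + \left(-725\right)^{2} = -240 + 525625 = 525385$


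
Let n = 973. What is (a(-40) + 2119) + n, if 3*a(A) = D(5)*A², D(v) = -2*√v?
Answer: 3092 - 3200*√5/3 ≈ 706.86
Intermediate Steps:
a(A) = -2*√5*A²/3 (a(A) = ((-2*√5)*A²)/3 = (-2*√5*A²)/3 = -2*√5*A²/3)
(a(-40) + 2119) + n = (-⅔*√5*(-40)² + 2119) + 973 = (-⅔*√5*1600 + 2119) + 973 = (-3200*√5/3 + 2119) + 973 = (2119 - 3200*√5/3) + 973 = 3092 - 3200*√5/3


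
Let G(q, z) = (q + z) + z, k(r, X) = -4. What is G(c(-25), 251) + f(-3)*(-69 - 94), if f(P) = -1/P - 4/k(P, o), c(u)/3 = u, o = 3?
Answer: 629/3 ≈ 209.67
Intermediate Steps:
c(u) = 3*u
f(P) = 1 - 1/P (f(P) = -1/P - 4/(-4) = -1/P - 4*(-1/4) = -1/P + 1 = 1 - 1/P)
G(q, z) = q + 2*z
G(c(-25), 251) + f(-3)*(-69 - 94) = (3*(-25) + 2*251) + ((-1 - 3)/(-3))*(-69 - 94) = (-75 + 502) - 1/3*(-4)*(-163) = 427 + (4/3)*(-163) = 427 - 652/3 = 629/3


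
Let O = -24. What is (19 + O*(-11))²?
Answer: 80089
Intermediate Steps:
(19 + O*(-11))² = (19 - 24*(-11))² = (19 + 264)² = 283² = 80089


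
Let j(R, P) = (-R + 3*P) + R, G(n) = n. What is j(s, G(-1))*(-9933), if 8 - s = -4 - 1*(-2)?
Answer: 29799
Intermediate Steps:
s = 10 (s = 8 - (-4 - 1*(-2)) = 8 - (-4 + 2) = 8 - 1*(-2) = 8 + 2 = 10)
j(R, P) = 3*P
j(s, G(-1))*(-9933) = (3*(-1))*(-9933) = -3*(-9933) = 29799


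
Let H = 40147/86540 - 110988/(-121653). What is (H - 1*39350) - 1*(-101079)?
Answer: 72209797758499/1169761180 ≈ 61730.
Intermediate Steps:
H = 1609878279/1169761180 (H = 40147*(1/86540) - 110988*(-1/121653) = 40147/86540 + 12332/13517 = 1609878279/1169761180 ≈ 1.3762)
(H - 1*39350) - 1*(-101079) = (1609878279/1169761180 - 1*39350) - 1*(-101079) = (1609878279/1169761180 - 39350) + 101079 = -46028492554721/1169761180 + 101079 = 72209797758499/1169761180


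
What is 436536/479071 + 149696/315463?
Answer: 4455871672/3215514359 ≈ 1.3857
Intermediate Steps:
436536/479071 + 149696/315463 = 436536*(1/479071) + 149696*(1/315463) = 9288/10193 + 149696/315463 = 4455871672/3215514359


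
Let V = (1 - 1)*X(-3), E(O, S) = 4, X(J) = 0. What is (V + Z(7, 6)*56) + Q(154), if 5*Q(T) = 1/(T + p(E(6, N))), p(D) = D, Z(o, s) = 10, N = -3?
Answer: 442401/790 ≈ 560.00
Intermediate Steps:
V = 0 (V = (1 - 1)*0 = 0*0 = 0)
Q(T) = 1/(5*(4 + T)) (Q(T) = 1/(5*(T + 4)) = 1/(5*(4 + T)))
(V + Z(7, 6)*56) + Q(154) = (0 + 10*56) + 1/(5*(4 + 154)) = (0 + 560) + (⅕)/158 = 560 + (⅕)*(1/158) = 560 + 1/790 = 442401/790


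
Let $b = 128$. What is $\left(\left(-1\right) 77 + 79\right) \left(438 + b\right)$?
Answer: $1132$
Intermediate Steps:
$\left(\left(-1\right) 77 + 79\right) \left(438 + b\right) = \left(\left(-1\right) 77 + 79\right) \left(438 + 128\right) = \left(-77 + 79\right) 566 = 2 \cdot 566 = 1132$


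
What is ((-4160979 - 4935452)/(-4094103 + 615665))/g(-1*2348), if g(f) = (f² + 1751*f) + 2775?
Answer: 9096431/4885574002578 ≈ 1.8619e-6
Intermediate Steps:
g(f) = 2775 + f² + 1751*f
((-4160979 - 4935452)/(-4094103 + 615665))/g(-1*2348) = ((-4160979 - 4935452)/(-4094103 + 615665))/(2775 + (-1*2348)² + 1751*(-1*2348)) = (-9096431/(-3478438))/(2775 + (-2348)² + 1751*(-2348)) = (-9096431*(-1/3478438))/(2775 + 5513104 - 4111348) = (9096431/3478438)/1404531 = (9096431/3478438)*(1/1404531) = 9096431/4885574002578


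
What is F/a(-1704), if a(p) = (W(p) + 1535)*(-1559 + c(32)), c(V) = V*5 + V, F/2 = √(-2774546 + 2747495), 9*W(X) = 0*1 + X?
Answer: -6*I*√27051/5518579 ≈ -0.00017882*I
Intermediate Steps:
W(X) = X/9 (W(X) = (0*1 + X)/9 = (0 + X)/9 = X/9)
F = 2*I*√27051 (F = 2*√(-2774546 + 2747495) = 2*√(-27051) = 2*(I*√27051) = 2*I*√27051 ≈ 328.94*I)
c(V) = 6*V (c(V) = 5*V + V = 6*V)
a(p) = -2098345 - 1367*p/9 (a(p) = (p/9 + 1535)*(-1559 + 6*32) = (1535 + p/9)*(-1559 + 192) = (1535 + p/9)*(-1367) = -2098345 - 1367*p/9)
F/a(-1704) = (2*I*√27051)/(-2098345 - 1367/9*(-1704)) = (2*I*√27051)/(-2098345 + 776456/3) = (2*I*√27051)/(-5518579/3) = (2*I*√27051)*(-3/5518579) = -6*I*√27051/5518579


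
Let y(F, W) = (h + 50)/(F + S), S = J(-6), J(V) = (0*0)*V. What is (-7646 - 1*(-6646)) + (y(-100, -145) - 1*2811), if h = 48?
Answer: -190599/50 ≈ -3812.0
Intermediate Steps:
J(V) = 0 (J(V) = 0*V = 0)
S = 0
y(F, W) = 98/F (y(F, W) = (48 + 50)/(F + 0) = 98/F)
(-7646 - 1*(-6646)) + (y(-100, -145) - 1*2811) = (-7646 - 1*(-6646)) + (98/(-100) - 1*2811) = (-7646 + 6646) + (98*(-1/100) - 2811) = -1000 + (-49/50 - 2811) = -1000 - 140599/50 = -190599/50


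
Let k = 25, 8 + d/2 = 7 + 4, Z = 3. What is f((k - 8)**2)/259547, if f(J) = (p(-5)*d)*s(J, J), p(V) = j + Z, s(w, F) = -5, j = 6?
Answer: -270/259547 ≈ -0.0010403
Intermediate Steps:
d = 6 (d = -16 + 2*(7 + 4) = -16 + 2*11 = -16 + 22 = 6)
p(V) = 9 (p(V) = 6 + 3 = 9)
f(J) = -270 (f(J) = (9*6)*(-5) = 54*(-5) = -270)
f((k - 8)**2)/259547 = -270/259547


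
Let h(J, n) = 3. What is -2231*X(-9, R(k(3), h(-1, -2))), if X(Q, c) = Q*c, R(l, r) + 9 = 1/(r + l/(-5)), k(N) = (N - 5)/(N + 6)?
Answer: -23853852/137 ≈ -1.7412e+5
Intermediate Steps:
k(N) = (-5 + N)/(6 + N)
R(l, r) = -9 + 1/(r - l/5) (R(l, r) = -9 + 1/(r + l/(-5)) = -9 + 1/(r + l*(-⅕)) = -9 + 1/(r - l/5))
-2231*X(-9, R(k(3), h(-1, -2))) = -(-20079)*(-5 - 9*(-5 + 3)/(6 + 3) + 45*3)/((-5 + 3)/(6 + 3) - 5*3) = -(-20079)*(-5 - 9*(-2)/9 + 135)/(-2/9 - 15) = -(-20079)*(-5 - (-2) + 135)/((⅑)*(-2) - 15) = -(-20079)*(-5 - 9*(-2/9) + 135)/(-2/9 - 15) = -(-20079)*(-5 + 2 + 135)/(-137/9) = -(-20079)*(-9/137*132) = -(-20079)*(-1188)/137 = -2231*10692/137 = -23853852/137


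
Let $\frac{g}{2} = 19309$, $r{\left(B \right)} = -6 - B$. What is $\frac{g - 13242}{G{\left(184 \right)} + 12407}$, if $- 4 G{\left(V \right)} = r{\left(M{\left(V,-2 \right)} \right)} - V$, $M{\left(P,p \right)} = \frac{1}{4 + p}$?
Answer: $\frac{203008}{99637} \approx 2.0375$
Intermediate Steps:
$G{\left(V \right)} = \frac{13}{8} + \frac{V}{4}$ ($G{\left(V \right)} = - \frac{\left(-6 - \frac{1}{4 - 2}\right) - V}{4} = - \frac{\left(-6 - \frac{1}{2}\right) - V}{4} = - \frac{- \frac{13}{2} - V}{4} = \frac{13}{8} + \frac{V}{4}$)
$g = 38618$ ($g = 2 \cdot 19309 = 38618$)
$\frac{g - 13242}{G{\left(184 \right)} + 12407} = \frac{38618 - 13242}{\left(\frac{13}{8} + \frac{1}{4} \cdot 184\right) + 12407} = \frac{25376}{\left(\frac{13}{8} + 46\right) + 12407} = \frac{25376}{\frac{381}{8} + 12407} = \frac{25376}{\frac{99637}{8}} = 25376 \cdot \frac{8}{99637} = \frac{203008}{99637}$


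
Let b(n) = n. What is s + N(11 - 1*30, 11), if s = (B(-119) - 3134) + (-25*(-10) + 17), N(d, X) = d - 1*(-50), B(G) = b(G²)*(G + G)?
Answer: -3373154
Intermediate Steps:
B(G) = 2*G³ (B(G) = G²*(G + G) = G²*(2*G) = 2*G³)
N(d, X) = 50 + d (N(d, X) = d + 50 = 50 + d)
s = -3373185 (s = (2*(-119)³ - 3134) + (-25*(-10) + 17) = (2*(-1685159) - 3134) + (250 + 17) = (-3370318 - 3134) + 267 = -3373452 + 267 = -3373185)
s + N(11 - 1*30, 11) = -3373185 + (50 + (11 - 1*30)) = -3373185 + (50 + (11 - 30)) = -3373185 + (50 - 19) = -3373185 + 31 = -3373154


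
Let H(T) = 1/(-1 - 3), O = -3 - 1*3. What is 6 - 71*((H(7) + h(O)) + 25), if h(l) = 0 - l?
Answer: -8709/4 ≈ -2177.3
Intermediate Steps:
O = -6 (O = -3 - 3 = -6)
h(l) = -l
H(T) = -¼ (H(T) = 1/(-4) = -¼)
6 - 71*((H(7) + h(O)) + 25) = 6 - 71*((-¼ - 1*(-6)) + 25) = 6 - 71*((-¼ + 6) + 25) = 6 - 71*(23/4 + 25) = 6 - 71*123/4 = 6 - 8733/4 = -8709/4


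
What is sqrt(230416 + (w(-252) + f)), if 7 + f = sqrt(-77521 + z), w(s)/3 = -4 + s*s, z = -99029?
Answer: sqrt(420909 + 5*I*sqrt(7062)) ≈ 648.78 + 0.324*I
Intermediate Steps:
w(s) = -12 + 3*s**2 (w(s) = 3*(-4 + s*s) = 3*(-4 + s**2) = -12 + 3*s**2)
f = -7 + 5*I*sqrt(7062) (f = -7 + sqrt(-77521 - 99029) = -7 + sqrt(-176550) = -7 + 5*I*sqrt(7062) ≈ -7.0 + 420.18*I)
sqrt(230416 + (w(-252) + f)) = sqrt(230416 + ((-12 + 3*(-252)**2) + (-7 + 5*I*sqrt(7062)))) = sqrt(230416 + ((-12 + 3*63504) + (-7 + 5*I*sqrt(7062)))) = sqrt(230416 + ((-12 + 190512) + (-7 + 5*I*sqrt(7062)))) = sqrt(230416 + (190500 + (-7 + 5*I*sqrt(7062)))) = sqrt(230416 + (190493 + 5*I*sqrt(7062))) = sqrt(420909 + 5*I*sqrt(7062))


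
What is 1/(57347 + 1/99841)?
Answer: 99841/5725581828 ≈ 1.7438e-5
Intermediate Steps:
1/(57347 + 1/99841) = 1/(5725581828/99841) = 99841/5725581828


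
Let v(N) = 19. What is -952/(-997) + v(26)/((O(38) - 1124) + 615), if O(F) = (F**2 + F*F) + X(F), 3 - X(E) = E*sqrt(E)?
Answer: 2697229865/2801097422 + 361*sqrt(38)/2809526 ≈ 0.96371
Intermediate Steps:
X(E) = 3 - E**(3/2) (X(E) = 3 - E*sqrt(E) = 3 - E**(3/2))
O(F) = 3 - F**(3/2) + 2*F**2 (O(F) = (F**2 + F*F) + (3 - F**(3/2)) = (F**2 + F**2) + (3 - F**(3/2)) = 2*F**2 + (3 - F**(3/2)) = 3 - F**(3/2) + 2*F**2)
-952/(-997) + v(26)/((O(38) - 1124) + 615) = -952/(-997) + 19/(((3 - 38**(3/2) + 2*38**2) - 1124) + 615) = -952*(-1/997) + 19/(((3 - 38*sqrt(38) + 2*1444) - 1124) + 615) = 952/997 + 19/(((3 - 38*sqrt(38) + 2888) - 1124) + 615) = 952/997 + 19/(((2891 - 38*sqrt(38)) - 1124) + 615) = 952/997 + 19/((1767 - 38*sqrt(38)) + 615) = 952/997 + 19/(2382 - 38*sqrt(38))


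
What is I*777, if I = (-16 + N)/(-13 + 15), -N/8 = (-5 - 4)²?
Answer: -257964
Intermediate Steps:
N = -648 (N = -8*(-5 - 4)² = -8*(-9)² = -8*81 = -648)
I = -332 (I = (-16 - 648)/(-13 + 15) = -664/2 = -664*½ = -332)
I*777 = -332*777 = -257964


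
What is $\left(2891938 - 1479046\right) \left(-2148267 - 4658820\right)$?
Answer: $-9617678765604$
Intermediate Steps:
$\left(2891938 - 1479046\right) \left(-2148267 - 4658820\right) = 1412892 \left(-6807087\right) = -9617678765604$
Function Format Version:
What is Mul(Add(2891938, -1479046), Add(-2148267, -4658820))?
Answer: -9617678765604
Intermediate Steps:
Mul(Add(2891938, -1479046), Add(-2148267, -4658820)) = Mul(1412892, -6807087) = -9617678765604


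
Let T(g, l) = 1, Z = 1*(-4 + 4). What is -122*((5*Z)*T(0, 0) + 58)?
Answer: -7076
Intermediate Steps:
Z = 0 (Z = 1*0 = 0)
-122*((5*Z)*T(0, 0) + 58) = -122*((5*0)*1 + 58) = -122*(0*1 + 58) = -122*(0 + 58) = -122*58 = -7076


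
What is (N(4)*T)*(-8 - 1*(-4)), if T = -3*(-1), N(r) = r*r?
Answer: -192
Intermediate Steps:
N(r) = r²
T = 3
(N(4)*T)*(-8 - 1*(-4)) = (4²*3)*(-8 - 1*(-4)) = (16*3)*(-8 + 4) = 48*(-4) = -192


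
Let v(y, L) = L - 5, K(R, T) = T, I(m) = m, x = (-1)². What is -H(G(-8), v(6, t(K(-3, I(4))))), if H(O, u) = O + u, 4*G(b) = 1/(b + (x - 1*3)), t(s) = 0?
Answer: 201/40 ≈ 5.0250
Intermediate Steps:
x = 1
v(y, L) = -5 + L
G(b) = 1/(4*(-2 + b)) (G(b) = 1/(4*(b + (1 - 1*3))) = 1/(4*(b + (1 - 3))) = 1/(4*(b - 2)) = 1/(4*(-2 + b)))
-H(G(-8), v(6, t(K(-3, I(4))))) = -(1/(4*(-2 - 8)) + (-5 + 0)) = -((¼)/(-10) - 5) = -((¼)*(-⅒) - 5) = -(-1/40 - 5) = -1*(-201/40) = 201/40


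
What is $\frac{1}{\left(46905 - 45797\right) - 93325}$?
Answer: $- \frac{1}{92217} \approx -1.0844 \cdot 10^{-5}$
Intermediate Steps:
$\frac{1}{\left(46905 - 45797\right) - 93325} = \frac{1}{1108 - 93325} = \frac{1}{-92217} = - \frac{1}{92217}$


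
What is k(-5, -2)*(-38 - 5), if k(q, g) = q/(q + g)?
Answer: -215/7 ≈ -30.714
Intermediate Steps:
k(q, g) = q/(g + q)
k(-5, -2)*(-38 - 5) = (-5/(-2 - 5))*(-38 - 5) = -5/(-7)*(-43) = -5*(-⅐)*(-43) = (5/7)*(-43) = -215/7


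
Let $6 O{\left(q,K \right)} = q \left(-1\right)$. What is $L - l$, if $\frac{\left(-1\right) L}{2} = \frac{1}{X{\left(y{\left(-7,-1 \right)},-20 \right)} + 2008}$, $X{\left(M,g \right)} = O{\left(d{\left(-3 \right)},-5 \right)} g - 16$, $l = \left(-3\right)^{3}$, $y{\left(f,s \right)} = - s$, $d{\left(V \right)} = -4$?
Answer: $\frac{80133}{2968} \approx 26.999$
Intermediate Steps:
$O{\left(q,K \right)} = - \frac{q}{6}$ ($O{\left(q,K \right)} = \frac{q \left(-1\right)}{6} = \frac{\left(-1\right) q}{6} = - \frac{q}{6}$)
$l = -27$
$X{\left(M,g \right)} = -16 + \frac{2 g}{3}$ ($X{\left(M,g \right)} = \left(- \frac{1}{6}\right) \left(-4\right) g - 16 = \frac{2 g}{3} - 16 = -16 + \frac{2 g}{3}$)
$L = - \frac{3}{2968}$ ($L = - \frac{2}{\left(-16 + \frac{2}{3} \left(-20\right)\right) + 2008} = - \frac{2}{\left(-16 - \frac{40}{3}\right) + 2008} = - \frac{2}{- \frac{88}{3} + 2008} = - \frac{2}{\frac{5936}{3}} = \left(-2\right) \frac{3}{5936} = - \frac{3}{2968} \approx -0.0010108$)
$L - l = - \frac{3}{2968} - -27 = - \frac{3}{2968} + 27 = \frac{80133}{2968}$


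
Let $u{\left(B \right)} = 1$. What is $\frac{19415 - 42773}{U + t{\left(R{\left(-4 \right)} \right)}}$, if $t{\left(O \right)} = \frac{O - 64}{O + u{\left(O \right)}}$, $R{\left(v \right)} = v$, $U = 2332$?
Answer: $- \frac{35037}{3532} \approx -9.9199$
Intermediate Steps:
$t{\left(O \right)} = \frac{-64 + O}{1 + O}$ ($t{\left(O \right)} = \frac{O - 64}{O + 1} = \frac{-64 + O}{1 + O}$)
$\frac{19415 - 42773}{U + t{\left(R{\left(-4 \right)} \right)}} = \frac{19415 - 42773}{2332 + \frac{-64 - 4}{1 - 4}} = - \frac{23358}{2332 + \frac{1}{-3} \left(-68\right)} = - \frac{23358}{2332 - - \frac{68}{3}} = - \frac{23358}{2332 + \frac{68}{3}} = - \frac{23358}{\frac{7064}{3}} = \left(-23358\right) \frac{3}{7064} = - \frac{35037}{3532}$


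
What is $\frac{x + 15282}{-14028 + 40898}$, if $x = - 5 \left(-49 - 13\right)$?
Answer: $\frac{7796}{13435} \approx 0.58028$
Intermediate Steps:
$x = 310$ ($x = \left(-5\right) \left(-62\right) = 310$)
$\frac{x + 15282}{-14028 + 40898} = \frac{310 + 15282}{-14028 + 40898} = \frac{15592}{26870} = 15592 \cdot \frac{1}{26870} = \frac{7796}{13435}$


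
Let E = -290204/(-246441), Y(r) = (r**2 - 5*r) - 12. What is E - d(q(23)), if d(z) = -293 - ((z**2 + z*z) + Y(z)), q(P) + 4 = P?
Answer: 313023833/246441 ≈ 1270.2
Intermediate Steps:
q(P) = -4 + P
Y(r) = -12 + r**2 - 5*r
E = 290204/246441 (E = -290204*(-1/246441) = 290204/246441 ≈ 1.1776)
d(z) = -281 - 3*z**2 + 5*z (d(z) = -293 - ((z**2 + z*z) + (-12 + z**2 - 5*z)) = -293 - ((z**2 + z**2) + (-12 + z**2 - 5*z)) = -293 - (2*z**2 + (-12 + z**2 - 5*z)) = -293 - (-12 - 5*z + 3*z**2) = -293 + (12 - 3*z**2 + 5*z) = -281 - 3*z**2 + 5*z)
E - d(q(23)) = 290204/246441 - (-281 - 3*(-4 + 23)**2 + 5*(-4 + 23)) = 290204/246441 - (-281 - 3*19**2 + 5*19) = 290204/246441 - (-281 - 3*361 + 95) = 290204/246441 - (-281 - 1083 + 95) = 290204/246441 - 1*(-1269) = 290204/246441 + 1269 = 313023833/246441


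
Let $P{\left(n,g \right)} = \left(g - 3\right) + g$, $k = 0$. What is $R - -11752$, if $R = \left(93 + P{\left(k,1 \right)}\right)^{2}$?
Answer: $20216$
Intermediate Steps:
$P{\left(n,g \right)} = -3 + 2 g$ ($P{\left(n,g \right)} = \left(-3 + g\right) + g = -3 + 2 g$)
$R = 8464$ ($R = \left(93 + \left(-3 + 2 \cdot 1\right)\right)^{2} = \left(93 + \left(-3 + 2\right)\right)^{2} = \left(93 - 1\right)^{2} = 92^{2} = 8464$)
$R - -11752 = 8464 - -11752 = 8464 + 11752 = 20216$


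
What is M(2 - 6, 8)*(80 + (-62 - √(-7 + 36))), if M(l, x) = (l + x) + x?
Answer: 216 - 12*√29 ≈ 151.38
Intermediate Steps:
M(l, x) = l + 2*x
M(2 - 6, 8)*(80 + (-62 - √(-7 + 36))) = ((2 - 6) + 2*8)*(80 + (-62 - √(-7 + 36))) = (-4 + 16)*(80 + (-62 - √29)) = 12*(18 - √29) = 216 - 12*√29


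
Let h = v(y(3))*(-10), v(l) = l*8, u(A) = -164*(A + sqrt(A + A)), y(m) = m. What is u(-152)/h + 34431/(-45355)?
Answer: -14235911/136065 + 41*I*sqrt(19)/15 ≈ -104.63 + 11.914*I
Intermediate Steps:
u(A) = -164*A - 164*sqrt(2)*sqrt(A) (u(A) = -164*(A + sqrt(2*A)) = -164*(A + sqrt(2)*sqrt(A)) = -164*A - 164*sqrt(2)*sqrt(A))
v(l) = 8*l
h = -240 (h = (8*3)*(-10) = 24*(-10) = -240)
u(-152)/h + 34431/(-45355) = (-164*(-152) - 164*sqrt(2)*sqrt(-152))/(-240) + 34431/(-45355) = (24928 - 164*sqrt(2)*2*I*sqrt(38))*(-1/240) + 34431*(-1/45355) = (24928 - 656*I*sqrt(19))*(-1/240) - 34431/45355 = (-1558/15 + 41*I*sqrt(19)/15) - 34431/45355 = -14235911/136065 + 41*I*sqrt(19)/15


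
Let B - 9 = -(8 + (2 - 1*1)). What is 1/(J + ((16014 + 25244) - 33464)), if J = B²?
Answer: 1/7794 ≈ 0.00012830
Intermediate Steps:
B = 0 (B = 9 - (8 + (2 - 1*1)) = 9 - (8 + (2 - 1)) = 9 - (8 + 1) = 9 - 1*9 = 9 - 9 = 0)
J = 0 (J = 0² = 0)
1/(J + ((16014 + 25244) - 33464)) = 1/(0 + ((16014 + 25244) - 33464)) = 1/(0 + (41258 - 33464)) = 1/(0 + 7794) = 1/7794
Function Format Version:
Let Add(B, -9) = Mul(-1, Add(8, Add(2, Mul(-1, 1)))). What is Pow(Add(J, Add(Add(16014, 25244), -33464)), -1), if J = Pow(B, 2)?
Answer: Rational(1, 7794) ≈ 0.00012830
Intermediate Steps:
B = 0 (B = Add(9, Mul(-1, Add(8, Add(2, Mul(-1, 1))))) = Add(9, Mul(-1, Add(8, Add(2, -1)))) = Add(9, Mul(-1, Add(8, 1))) = Add(9, Mul(-1, 9)) = Add(9, -9) = 0)
J = 0 (J = Pow(0, 2) = 0)
Pow(Add(J, Add(Add(16014, 25244), -33464)), -1) = Pow(Add(0, Add(Add(16014, 25244), -33464)), -1) = Pow(Add(0, Add(41258, -33464)), -1) = Pow(Add(0, 7794), -1) = Pow(7794, -1) = Rational(1, 7794)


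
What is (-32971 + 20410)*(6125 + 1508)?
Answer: -95878113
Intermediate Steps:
(-32971 + 20410)*(6125 + 1508) = -12561*7633 = -95878113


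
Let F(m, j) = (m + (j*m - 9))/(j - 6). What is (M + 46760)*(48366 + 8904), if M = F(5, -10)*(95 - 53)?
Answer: 5372126445/2 ≈ 2.6861e+9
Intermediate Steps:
F(m, j) = (-9 + m + j*m)/(-6 + j) (F(m, j) = (m + (-9 + j*m))/(-6 + j) = (-9 + m + j*m)/(-6 + j))
M = 567/4 (M = ((-9 + 5 - 10*5)/(-6 - 10))*(95 - 53) = ((-9 + 5 - 50)/(-16))*42 = -1/16*(-54)*42 = (27/8)*42 = 567/4 ≈ 141.75)
(M + 46760)*(48366 + 8904) = (567/4 + 46760)*(48366 + 8904) = (187607/4)*57270 = 5372126445/2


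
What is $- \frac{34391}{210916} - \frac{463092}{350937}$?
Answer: $- \frac{36580862213}{24672742764} \approx -1.4826$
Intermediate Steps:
$- \frac{34391}{210916} - \frac{463092}{350937} = \left(-34391\right) \frac{1}{210916} - \frac{154364}{116979} = - \frac{34391}{210916} - \frac{154364}{116979} = - \frac{36580862213}{24672742764}$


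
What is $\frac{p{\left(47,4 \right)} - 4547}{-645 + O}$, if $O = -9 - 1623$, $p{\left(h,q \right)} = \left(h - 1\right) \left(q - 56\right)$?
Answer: $\frac{771}{253} \approx 3.0474$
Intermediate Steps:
$p{\left(h,q \right)} = \left(-1 + h\right) \left(-56 + q\right)$
$O = -1632$ ($O = -9 - 1623 = -1632$)
$\frac{p{\left(47,4 \right)} - 4547}{-645 + O} = \frac{\left(56 - 4 - 2632 + 47 \cdot 4\right) - 4547}{-645 - 1632} = \frac{\left(56 - 4 - 2632 + 188\right) - 4547}{-2277} = \left(-2392 - 4547\right) \left(- \frac{1}{2277}\right) = \left(-6939\right) \left(- \frac{1}{2277}\right) = \frac{771}{253}$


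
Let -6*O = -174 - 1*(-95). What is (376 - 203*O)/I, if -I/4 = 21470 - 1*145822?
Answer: -13781/2984448 ≈ -0.0046176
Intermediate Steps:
I = 497408 (I = -4*(21470 - 1*145822) = -4*(21470 - 145822) = -4*(-124352) = 497408)
O = 79/6 (O = -(-174 - 1*(-95))/6 = -(-174 + 95)/6 = -1/6*(-79) = 79/6 ≈ 13.167)
(376 - 203*O)/I = (376 - 203*79/6)/497408 = (376 - 16037/6)*(1/497408) = -13781/6*1/497408 = -13781/2984448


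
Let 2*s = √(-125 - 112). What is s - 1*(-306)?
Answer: 306 + I*√237/2 ≈ 306.0 + 7.6974*I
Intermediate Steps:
s = I*√237/2 (s = √(-125 - 112)/2 = √(-237)/2 = (I*√237)/2 = I*√237/2 ≈ 7.6974*I)
s - 1*(-306) = I*√237/2 - 1*(-306) = I*√237/2 + 306 = 306 + I*√237/2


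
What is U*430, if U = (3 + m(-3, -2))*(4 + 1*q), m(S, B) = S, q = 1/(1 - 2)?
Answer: 0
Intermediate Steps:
q = -1 (q = 1/(-1) = -1)
U = 0 (U = (3 - 3)*(4 + 1*(-1)) = 0*(4 - 1) = 0*3 = 0)
U*430 = 0*430 = 0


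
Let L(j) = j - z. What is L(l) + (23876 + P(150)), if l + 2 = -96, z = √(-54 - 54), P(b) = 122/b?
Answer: 1783411/75 - 6*I*√3 ≈ 23779.0 - 10.392*I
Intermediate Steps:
z = 6*I*√3 (z = √(-108) = 6*I*√3 ≈ 10.392*I)
l = -98 (l = -2 - 96 = -98)
L(j) = j - 6*I*√3
L(l) + (23876 + P(150)) = (-98 - 6*I*√3) + (23876 + 122/150) = (-98 - 6*I*√3) + (23876 + 122*(1/150)) = (-98 - 6*I*√3) + (23876 + 61/75) = (-98 - 6*I*√3) + 1790761/75 = 1783411/75 - 6*I*√3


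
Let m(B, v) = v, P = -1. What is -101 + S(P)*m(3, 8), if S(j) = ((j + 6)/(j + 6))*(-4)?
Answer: -133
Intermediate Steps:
S(j) = -4 (S(j) = ((6 + j)/(6 + j))*(-4) = 1*(-4) = -4)
-101 + S(P)*m(3, 8) = -101 - 4*8 = -101 - 32 = -133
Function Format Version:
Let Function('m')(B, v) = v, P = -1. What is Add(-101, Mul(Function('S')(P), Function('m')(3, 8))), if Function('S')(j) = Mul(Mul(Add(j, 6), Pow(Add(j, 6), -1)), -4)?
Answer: -133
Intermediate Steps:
Function('S')(j) = -4 (Function('S')(j) = Mul(Mul(Add(6, j), Pow(Add(6, j), -1)), -4) = Mul(1, -4) = -4)
Add(-101, Mul(Function('S')(P), Function('m')(3, 8))) = Add(-101, Mul(-4, 8)) = Add(-101, -32) = -133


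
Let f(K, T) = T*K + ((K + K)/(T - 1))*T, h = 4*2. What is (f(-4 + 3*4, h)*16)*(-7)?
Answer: -9216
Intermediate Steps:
h = 8
f(K, T) = K*T + 2*K*T/(-1 + T) (f(K, T) = K*T + ((2*K)/(-1 + T))*T = K*T + (2*K/(-1 + T))*T = K*T + 2*K*T/(-1 + T))
(f(-4 + 3*4, h)*16)*(-7) = (((-4 + 3*4)*8*(1 + 8)/(-1 + 8))*16)*(-7) = (((-4 + 12)*8*9/7)*16)*(-7) = ((8*8*(⅐)*9)*16)*(-7) = ((576/7)*16)*(-7) = (9216/7)*(-7) = -9216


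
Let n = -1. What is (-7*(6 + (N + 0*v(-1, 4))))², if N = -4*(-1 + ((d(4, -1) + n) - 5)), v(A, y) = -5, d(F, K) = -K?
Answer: 44100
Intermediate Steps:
N = 24 (N = -4*(-1 + ((-1*(-1) - 1) - 5)) = -4*(-1 + ((1 - 1) - 5)) = -4*(-1 + (0 - 5)) = -4*(-1 - 5) = -4*(-6) = 24)
(-7*(6 + (N + 0*v(-1, 4))))² = (-7*(6 + (24 + 0*(-5))))² = (-7*(6 + (24 + 0)))² = (-7*(6 + 24))² = (-7*30)² = (-210)² = 44100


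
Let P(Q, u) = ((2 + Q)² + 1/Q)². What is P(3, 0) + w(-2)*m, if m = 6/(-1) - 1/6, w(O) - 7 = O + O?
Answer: 11219/18 ≈ 623.28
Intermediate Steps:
w(O) = 7 + 2*O (w(O) = 7 + (O + O) = 7 + 2*O)
m = -37/6 (m = 6*(-1) - 1*⅙ = -6 - ⅙ = -37/6 ≈ -6.1667)
P(Q, u) = (1/Q + (2 + Q)²)²
P(3, 0) + w(-2)*m = (1 + 3*(2 + 3)²)²/3² + (7 + 2*(-2))*(-37/6) = (1 + 3*5²)²/9 + (7 - 4)*(-37/6) = (1 + 3*25)²/9 + 3*(-37/6) = (1 + 75)²/9 - 37/2 = (⅑)*76² - 37/2 = (⅑)*5776 - 37/2 = 5776/9 - 37/2 = 11219/18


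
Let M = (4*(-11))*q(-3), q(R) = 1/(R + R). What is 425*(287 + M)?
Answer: 375275/3 ≈ 1.2509e+5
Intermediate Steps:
q(R) = 1/(2*R)
M = 22/3 (M = (4*(-11))*((1/2)/(-3)) = -22*(-1)/3 = -44*(-1/6) = 22/3 ≈ 7.3333)
425*(287 + M) = 425*(287 + 22/3) = 425*(883/3) = 375275/3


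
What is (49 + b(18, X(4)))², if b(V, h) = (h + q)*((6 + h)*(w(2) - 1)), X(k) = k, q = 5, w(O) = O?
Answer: 19321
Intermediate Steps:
b(V, h) = (5 + h)*(6 + h) (b(V, h) = (h + 5)*((6 + h)*(2 - 1)) = (5 + h)*((6 + h)*1) = (5 + h)*(6 + h))
(49 + b(18, X(4)))² = (49 + (30 + 4² + 11*4))² = (49 + (30 + 16 + 44))² = (49 + 90)² = 139² = 19321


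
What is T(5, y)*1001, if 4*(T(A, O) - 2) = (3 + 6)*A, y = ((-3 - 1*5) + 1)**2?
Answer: 53053/4 ≈ 13263.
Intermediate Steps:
y = 49 (y = ((-3 - 5) + 1)**2 = (-8 + 1)**2 = (-7)**2 = 49)
T(A, O) = 2 + 9*A/4 (T(A, O) = 2 + ((3 + 6)*A)/4 = 2 + (9*A)/4 = 2 + 9*A/4)
T(5, y)*1001 = (2 + (9/4)*5)*1001 = (2 + 45/4)*1001 = (53/4)*1001 = 53053/4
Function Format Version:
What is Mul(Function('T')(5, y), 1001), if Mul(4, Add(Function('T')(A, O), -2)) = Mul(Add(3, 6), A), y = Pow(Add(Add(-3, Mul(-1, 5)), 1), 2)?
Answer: Rational(53053, 4) ≈ 13263.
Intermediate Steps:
y = 49 (y = Pow(Add(Add(-3, -5), 1), 2) = Pow(Add(-8, 1), 2) = Pow(-7, 2) = 49)
Function('T')(A, O) = Add(2, Mul(Rational(9, 4), A)) (Function('T')(A, O) = Add(2, Mul(Rational(1, 4), Mul(Add(3, 6), A))) = Add(2, Mul(Rational(1, 4), Mul(9, A))) = Add(2, Mul(Rational(9, 4), A)))
Mul(Function('T')(5, y), 1001) = Mul(Add(2, Mul(Rational(9, 4), 5)), 1001) = Mul(Add(2, Rational(45, 4)), 1001) = Mul(Rational(53, 4), 1001) = Rational(53053, 4)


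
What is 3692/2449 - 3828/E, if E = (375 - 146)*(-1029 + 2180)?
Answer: 963758896/645504971 ≈ 1.4930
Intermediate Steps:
E = 263579 (E = 229*1151 = 263579)
3692/2449 - 3828/E = 3692/2449 - 3828/263579 = 963758896/645504971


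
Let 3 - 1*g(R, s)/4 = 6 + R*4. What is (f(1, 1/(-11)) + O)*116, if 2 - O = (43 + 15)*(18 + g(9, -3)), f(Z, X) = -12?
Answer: 927304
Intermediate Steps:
g(R, s) = -12 - 16*R (g(R, s) = 12 - 4*(6 + R*4) = 12 - 4*(6 + 4*R) = 12 + (-24 - 16*R) = -12 - 16*R)
O = 8006 (O = 2 - (43 + 15)*(18 + (-12 - 16*9)) = 2 - 58*(18 + (-12 - 144)) = 2 - 58*(18 - 156) = 2 - 58*(-138) = 2 - 1*(-8004) = 2 + 8004 = 8006)
(f(1, 1/(-11)) + O)*116 = (-12 + 8006)*116 = 7994*116 = 927304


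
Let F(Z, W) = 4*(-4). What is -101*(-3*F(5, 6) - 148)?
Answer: 10100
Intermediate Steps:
F(Z, W) = -16
-101*(-3*F(5, 6) - 148) = -101*(-3*(-16) - 148) = -101*(48 - 148) = -101*(-100) = 10100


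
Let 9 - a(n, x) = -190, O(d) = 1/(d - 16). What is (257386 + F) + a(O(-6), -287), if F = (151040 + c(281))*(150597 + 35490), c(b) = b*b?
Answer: 42800453672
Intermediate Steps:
c(b) = b**2
O(d) = 1/(-16 + d)
a(n, x) = 199 (a(n, x) = 9 - 1*(-190) = 9 + 190 = 199)
F = 42800196087 (F = (151040 + 281**2)*(150597 + 35490) = (151040 + 78961)*186087 = 230001*186087 = 42800196087)
(257386 + F) + a(O(-6), -287) = (257386 + 42800196087) + 199 = 42800453473 + 199 = 42800453672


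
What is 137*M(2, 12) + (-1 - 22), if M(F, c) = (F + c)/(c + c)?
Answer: 683/12 ≈ 56.917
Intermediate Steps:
M(F, c) = (F + c)/(2*c) (M(F, c) = (F + c)/((2*c)) = (F + c)*(1/(2*c)) = (F + c)/(2*c))
137*M(2, 12) + (-1 - 22) = 137*((½)*(2 + 12)/12) + (-1 - 22) = 137*((½)*(1/12)*14) - 23 = 137*(7/12) - 23 = 959/12 - 23 = 683/12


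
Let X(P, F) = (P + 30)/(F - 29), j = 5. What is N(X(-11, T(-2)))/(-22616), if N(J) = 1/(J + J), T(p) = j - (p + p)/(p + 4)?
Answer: 1/39064 ≈ 2.5599e-5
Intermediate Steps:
T(p) = 5 - 2*p/(4 + p) (T(p) = 5 - (p + p)/(p + 4) = 5 - 2*p/(4 + p))
X(P, F) = (30 + P)/(-29 + F)
N(J) = 1/(2*J)
N(X(-11, T(-2)))/(-22616) = (1/(2*(((30 - 11)/(-29 + (20 + 3*(-2))/(4 - 2))))))/(-22616) = (1/(2*((19/(-29 + (20 - 6)/2)))))*(-1/22616) = (1/(2*((19/(-29 + (½)*14)))))*(-1/22616) = (1/(2*((19/(-29 + 7)))))*(-1/22616) = (1/(2*((19/(-22)))))*(-1/22616) = (1/(2*((-1/22*19))))*(-1/22616) = (1/(2*(-19/22)))*(-1/22616) = ((½)*(-22/19))*(-1/22616) = -11/19*(-1/22616) = 1/39064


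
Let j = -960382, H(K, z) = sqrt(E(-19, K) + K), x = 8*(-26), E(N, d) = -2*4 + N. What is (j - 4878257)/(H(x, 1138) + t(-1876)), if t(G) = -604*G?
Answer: -6615785205456/1283924675051 + 5838639*I*sqrt(235)/1283924675051 ≈ -5.1528 + 6.9712e-5*I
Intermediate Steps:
E(N, d) = -8 + N
x = -208
H(K, z) = sqrt(-27 + K) (H(K, z) = sqrt((-8 - 19) + K) = sqrt(-27 + K))
(j - 4878257)/(H(x, 1138) + t(-1876)) = (-960382 - 4878257)/(sqrt(-27 - 208) - 604*(-1876)) = -5838639/(sqrt(-235) + 1133104) = -5838639/(I*sqrt(235) + 1133104) = -5838639/(1133104 + I*sqrt(235))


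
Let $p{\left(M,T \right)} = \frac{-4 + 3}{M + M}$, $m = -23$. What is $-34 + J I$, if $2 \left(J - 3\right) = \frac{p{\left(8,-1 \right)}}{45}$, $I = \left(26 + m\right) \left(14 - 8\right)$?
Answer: $\frac{1599}{80} \approx 19.987$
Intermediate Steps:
$p{\left(M,T \right)} = - \frac{1}{2 M}$
$I = 18$ ($I = \left(26 - 23\right) \left(14 - 8\right) = 3 \cdot 6 = 18$)
$J = \frac{4319}{1440}$ ($J = 3 + \frac{- \frac{1}{2 \cdot 8} \cdot \frac{1}{45}}{2} = 3 + \frac{\left(- \frac{1}{2}\right) \frac{1}{8} \cdot \frac{1}{45}}{2} = 3 + \frac{\left(- \frac{1}{16}\right) \frac{1}{45}}{2} = 3 + \frac{1}{2} \left(- \frac{1}{720}\right) = 3 - \frac{1}{1440} = \frac{4319}{1440} \approx 2.9993$)
$-34 + J I = -34 + \frac{4319}{1440} \cdot 18 = -34 + \frac{4319}{80} = \frac{1599}{80}$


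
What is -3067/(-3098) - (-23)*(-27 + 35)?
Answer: 573099/3098 ≈ 184.99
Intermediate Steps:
-3067/(-3098) - (-23)*(-27 + 35) = -3067*(-1/3098) - (-23)*8 = 3067/3098 - 1*(-184) = 3067/3098 + 184 = 573099/3098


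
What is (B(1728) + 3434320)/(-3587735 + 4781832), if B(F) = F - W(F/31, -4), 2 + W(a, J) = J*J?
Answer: 3436034/1194097 ≈ 2.8775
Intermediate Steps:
W(a, J) = -2 + J² (W(a, J) = -2 + J*J = -2 + J²)
B(F) = -14 + F (B(F) = F - (-2 + (-4)²) = F - (-2 + 16) = F - 1*14 = F - 14 = -14 + F)
(B(1728) + 3434320)/(-3587735 + 4781832) = ((-14 + 1728) + 3434320)/(-3587735 + 4781832) = (1714 + 3434320)/1194097 = 3436034*(1/1194097) = 3436034/1194097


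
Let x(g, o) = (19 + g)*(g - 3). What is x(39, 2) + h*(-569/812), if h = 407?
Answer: 1463873/812 ≈ 1802.8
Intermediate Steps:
x(g, o) = (-3 + g)*(19 + g) (x(g, o) = (19 + g)*(-3 + g) = (-3 + g)*(19 + g))
x(39, 2) + h*(-569/812) = (-57 + 39² + 16*39) + 407*(-569/812) = (-57 + 1521 + 624) + 407*(-569*1/812) = 2088 + 407*(-569/812) = 2088 - 231583/812 = 1463873/812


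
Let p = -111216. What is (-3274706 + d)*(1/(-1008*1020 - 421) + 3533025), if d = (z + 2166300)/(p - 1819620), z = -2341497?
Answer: -1914792215883203082439913/165501768643 ≈ -1.1570e+13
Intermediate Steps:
d = 58399/643612 (d = (-2341497 + 2166300)/(-111216 - 1819620) = -175197/(-1930836) = -175197*(-1/1930836) = 58399/643612 ≈ 0.090736)
(-3274706 + d)*(1/(-1008*1020 - 421) + 3533025) = (-3274706 + 58399/643612)*(1/(-1008*1020 - 421) + 3533025) = -2107640019673*(1/(-1028160 - 421) + 3533025)/643612 = -2107640019673*(1/(-1028581) + 3533025)/643612 = -2107640019673*(-1/1028581 + 3533025)/643612 = -2107640019673/643612*3634002387524/1028581 = -1914792215883203082439913/165501768643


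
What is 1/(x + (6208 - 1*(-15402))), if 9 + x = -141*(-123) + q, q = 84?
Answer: 1/39028 ≈ 2.5623e-5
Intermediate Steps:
x = 17418 (x = -9 + (-141*(-123) + 84) = -9 + (17343 + 84) = -9 + 17427 = 17418)
1/(x + (6208 - 1*(-15402))) = 1/(17418 + (6208 - 1*(-15402))) = 1/(17418 + (6208 + 15402)) = 1/(17418 + 21610) = 1/39028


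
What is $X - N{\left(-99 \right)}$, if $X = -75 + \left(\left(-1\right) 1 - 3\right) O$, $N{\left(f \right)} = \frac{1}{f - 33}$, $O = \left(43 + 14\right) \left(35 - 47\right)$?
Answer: $\frac{351253}{132} \approx 2661.0$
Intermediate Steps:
$O = -684$ ($O = 57 \left(-12\right) = -684$)
$N{\left(f \right)} = \frac{1}{-33 + f}$
$X = 2661$ ($X = -75 + \left(\left(-1\right) 1 - 3\right) \left(-684\right) = -75 + \left(-1 - 3\right) \left(-684\right) = -75 - -2736 = -75 + 2736 = 2661$)
$X - N{\left(-99 \right)} = 2661 - \frac{1}{-33 - 99} = 2661 - \frac{1}{-132} = 2661 - - \frac{1}{132} = 2661 + \frac{1}{132} = \frac{351253}{132}$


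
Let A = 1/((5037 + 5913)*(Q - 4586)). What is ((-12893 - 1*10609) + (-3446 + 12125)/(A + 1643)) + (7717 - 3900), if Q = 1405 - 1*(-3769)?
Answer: -208184250173285/10578619801 ≈ -19680.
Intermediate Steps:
Q = 5174 (Q = 1405 + 3769 = 5174)
A = 1/6438600 (A = 1/((5037 + 5913)*(5174 - 4586)) = 1/(10950*588) = 1/6438600 ≈ 1.5531e-7)
((-12893 - 1*10609) + (-3446 + 12125)/(A + 1643)) + (7717 - 3900) = ((-12893 - 1*10609) + (-3446 + 12125)/(1/6438600 + 1643)) + (7717 - 3900) = ((-12893 - 10609) + 8679/(10578619801/6438600)) + 3817 = (-23502 + 8679*(6438600/10578619801)) + 3817 = (-23502 + 55880609400/10578619801) + 3817 = -248562841953702/10578619801 + 3817 = -208184250173285/10578619801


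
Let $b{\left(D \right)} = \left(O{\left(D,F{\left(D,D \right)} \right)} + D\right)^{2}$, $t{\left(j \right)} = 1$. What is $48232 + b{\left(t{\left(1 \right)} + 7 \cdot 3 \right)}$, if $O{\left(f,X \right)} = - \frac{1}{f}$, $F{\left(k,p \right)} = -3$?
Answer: $\frac{23577577}{484} \approx 48714.0$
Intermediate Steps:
$b{\left(D \right)} = \left(D - \frac{1}{D}\right)^{2}$ ($b{\left(D \right)} = \left(- \frac{1}{D} + D\right)^{2} = \left(D - \frac{1}{D}\right)^{2}$)
$48232 + b{\left(t{\left(1 \right)} + 7 \cdot 3 \right)} = 48232 + \frac{\left(-1 + \left(1 + 7 \cdot 3\right)^{2}\right)^{2}}{\left(1 + 7 \cdot 3\right)^{2}} = 48232 + \frac{\left(-1 + \left(1 + 21\right)^{2}\right)^{2}}{\left(1 + 21\right)^{2}} = 48232 + \frac{\left(-1 + 22^{2}\right)^{2}}{484} = 48232 + \frac{\left(-1 + 484\right)^{2}}{484} = 48232 + \frac{483^{2}}{484} = 48232 + \frac{1}{484} \cdot 233289 = 48232 + \frac{233289}{484} = \frac{23577577}{484}$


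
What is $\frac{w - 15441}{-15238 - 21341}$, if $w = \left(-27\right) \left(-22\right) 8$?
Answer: $\frac{3563}{12193} \approx 0.29222$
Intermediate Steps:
$w = 4752$ ($w = 594 \cdot 8 = 4752$)
$\frac{w - 15441}{-15238 - 21341} = \frac{4752 - 15441}{-15238 - 21341} = - \frac{10689}{-36579} = \left(-10689\right) \left(- \frac{1}{36579}\right) = \frac{3563}{12193}$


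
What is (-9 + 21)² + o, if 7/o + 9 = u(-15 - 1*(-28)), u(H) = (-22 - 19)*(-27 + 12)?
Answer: 87271/606 ≈ 144.01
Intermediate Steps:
u(H) = 615 (u(H) = -41*(-15) = 615)
o = 7/606 (o = 7/(-9 + 615) = 7/606 ≈ 0.011551)
(-9 + 21)² + o = (-9 + 21)² + 7/606 = 12² + 7/606 = 144 + 7/606 = 87271/606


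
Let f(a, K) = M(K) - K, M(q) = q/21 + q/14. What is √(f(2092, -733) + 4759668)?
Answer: √8397193434/42 ≈ 2181.8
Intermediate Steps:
M(q) = 5*q/42 (M(q) = q*(1/21) + q*(1/14) = q/21 + q/14 = 5*q/42)
f(a, K) = -37*K/42 (f(a, K) = 5*K/42 - K = -37*K/42)
√(f(2092, -733) + 4759668) = √(-37/42*(-733) + 4759668) = √(27121/42 + 4759668) = √(199933177/42) = √8397193434/42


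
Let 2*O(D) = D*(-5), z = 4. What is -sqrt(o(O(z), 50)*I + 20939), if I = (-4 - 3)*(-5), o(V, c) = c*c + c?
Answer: -sqrt(110189) ≈ -331.95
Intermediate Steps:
O(D) = -5*D/2 (O(D) = (D*(-5))/2 = (-5*D)/2 = -5*D/2)
o(V, c) = c + c**2 (o(V, c) = c**2 + c = c + c**2)
I = 35 (I = -7*(-5) = 35)
-sqrt(o(O(z), 50)*I + 20939) = -sqrt((50*(1 + 50))*35 + 20939) = -sqrt((50*51)*35 + 20939) = -sqrt(2550*35 + 20939) = -sqrt(89250 + 20939) = -sqrt(110189)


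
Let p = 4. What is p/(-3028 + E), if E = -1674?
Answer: -2/2351 ≈ -0.00085070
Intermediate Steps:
p/(-3028 + E) = 4/(-3028 - 1674) = 4/(-4702) = -1/4702*4 = -2/2351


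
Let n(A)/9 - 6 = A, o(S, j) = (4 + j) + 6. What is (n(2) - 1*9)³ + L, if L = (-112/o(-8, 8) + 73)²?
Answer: 20615008/81 ≈ 2.5451e+5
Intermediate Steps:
o(S, j) = 10 + j
n(A) = 54 + 9*A
L = 361201/81 (L = (-112/(10 + 8) + 73)² = (-112/18 + 73)² = (-112*1/18 + 73)² = (-56/9 + 73)² = (601/9)² = 361201/81 ≈ 4459.3)
(n(2) - 1*9)³ + L = ((54 + 9*2) - 1*9)³ + 361201/81 = ((54 + 18) - 9)³ + 361201/81 = (72 - 9)³ + 361201/81 = 63³ + 361201/81 = 250047 + 361201/81 = 20615008/81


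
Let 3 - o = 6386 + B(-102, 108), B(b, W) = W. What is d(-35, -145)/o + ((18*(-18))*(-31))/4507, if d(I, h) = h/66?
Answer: 4303563379/1930825842 ≈ 2.2289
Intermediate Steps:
d(I, h) = h/66 (d(I, h) = h*(1/66) = h/66)
o = -6491 (o = 3 - (6386 + 108) = 3 - 1*6494 = 3 - 6494 = -6491)
d(-35, -145)/o + ((18*(-18))*(-31))/4507 = ((1/66)*(-145))/(-6491) + ((18*(-18))*(-31))/4507 = -145/66*(-1/6491) - 324*(-31)*(1/4507) = 145/428406 + 10044*(1/4507) = 145/428406 + 10044/4507 = 4303563379/1930825842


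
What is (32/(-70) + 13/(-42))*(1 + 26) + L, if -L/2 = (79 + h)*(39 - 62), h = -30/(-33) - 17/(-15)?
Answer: 1223393/330 ≈ 3707.3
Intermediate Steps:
h = 337/165 (h = -30*(-1/33) - 17*(-1/15) = 10/11 + 17/15 = 337/165 ≈ 2.0424)
L = 615112/165 (L = -2*(79 + 337/165)*(39 - 62) = -26744*(-23)/165 = -2*(-307556/165) = 615112/165 ≈ 3728.0)
(32/(-70) + 13/(-42))*(1 + 26) + L = (32/(-70) + 13/(-42))*(1 + 26) + 615112/165 = (32*(-1/70) + 13*(-1/42))*27 + 615112/165 = (-16/35 - 13/42)*27 + 615112/165 = -23/30*27 + 615112/165 = -207/10 + 615112/165 = 1223393/330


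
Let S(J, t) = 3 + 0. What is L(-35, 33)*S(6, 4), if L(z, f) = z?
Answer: -105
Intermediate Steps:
S(J, t) = 3
L(-35, 33)*S(6, 4) = -35*3 = -105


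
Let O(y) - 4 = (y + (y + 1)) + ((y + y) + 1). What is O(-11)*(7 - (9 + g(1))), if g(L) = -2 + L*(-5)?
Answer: -190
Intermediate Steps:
g(L) = -2 - 5*L
O(y) = 6 + 4*y (O(y) = 4 + ((y + (y + 1)) + ((y + y) + 1)) = 4 + ((y + (1 + y)) + (2*y + 1)) = 4 + ((1 + 2*y) + (1 + 2*y)) = 4 + (2 + 4*y) = 6 + 4*y)
O(-11)*(7 - (9 + g(1))) = (6 + 4*(-11))*(7 - (9 + (-2 - 5*1))) = (6 - 44)*(7 - (9 + (-2 - 5))) = -38*(7 - (9 - 7)) = -38*(7 - 1*2) = -38*(7 - 2) = -38*5 = -190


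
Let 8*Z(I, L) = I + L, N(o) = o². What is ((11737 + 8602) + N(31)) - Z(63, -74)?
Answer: 170411/8 ≈ 21301.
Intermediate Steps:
Z(I, L) = I/8 + L/8 (Z(I, L) = (I + L)/8 = I/8 + L/8)
((11737 + 8602) + N(31)) - Z(63, -74) = ((11737 + 8602) + 31²) - ((⅛)*63 + (⅛)*(-74)) = (20339 + 961) - (63/8 - 37/4) = 21300 - 1*(-11/8) = 21300 + 11/8 = 170411/8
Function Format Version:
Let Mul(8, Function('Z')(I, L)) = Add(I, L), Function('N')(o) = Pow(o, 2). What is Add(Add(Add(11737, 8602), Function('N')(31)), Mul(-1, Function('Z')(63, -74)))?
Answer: Rational(170411, 8) ≈ 21301.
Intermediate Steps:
Function('Z')(I, L) = Add(Mul(Rational(1, 8), I), Mul(Rational(1, 8), L)) (Function('Z')(I, L) = Mul(Rational(1, 8), Add(I, L)) = Add(Mul(Rational(1, 8), I), Mul(Rational(1, 8), L)))
Add(Add(Add(11737, 8602), Function('N')(31)), Mul(-1, Function('Z')(63, -74))) = Add(Add(Add(11737, 8602), Pow(31, 2)), Mul(-1, Add(Mul(Rational(1, 8), 63), Mul(Rational(1, 8), -74)))) = Add(Add(20339, 961), Mul(-1, Add(Rational(63, 8), Rational(-37, 4)))) = Add(21300, Mul(-1, Rational(-11, 8))) = Add(21300, Rational(11, 8)) = Rational(170411, 8)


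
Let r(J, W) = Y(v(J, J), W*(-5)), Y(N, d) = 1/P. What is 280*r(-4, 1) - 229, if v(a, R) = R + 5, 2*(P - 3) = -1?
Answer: -117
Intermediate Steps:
P = 5/2 (P = 3 + (½)*(-1) = 3 - ½ = 5/2 ≈ 2.5000)
v(a, R) = 5 + R
Y(N, d) = ⅖ (Y(N, d) = 1/(5/2) = ⅖)
r(J, W) = ⅖
280*r(-4, 1) - 229 = 280*(⅖) - 229 = 112 - 229 = -117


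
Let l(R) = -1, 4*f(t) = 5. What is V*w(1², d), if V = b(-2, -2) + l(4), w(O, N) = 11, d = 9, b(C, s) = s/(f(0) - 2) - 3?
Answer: -44/3 ≈ -14.667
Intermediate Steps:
f(t) = 5/4 (f(t) = (¼)*5 = 5/4)
b(C, s) = -3 - 4*s/3 (b(C, s) = s/(5/4 - 2) - 3 = s/(-¾) - 3 = -4*s/3 - 3 = -3 - 4*s/3)
V = -4/3 (V = (-3 - 4/3*(-2)) - 1 = (-3 + 8/3) - 1 = -⅓ - 1 = -4/3 ≈ -1.3333)
V*w(1², d) = -4/3*11 = -44/3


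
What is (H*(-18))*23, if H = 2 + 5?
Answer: -2898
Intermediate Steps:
H = 7
(H*(-18))*23 = (7*(-18))*23 = -126*23 = -2898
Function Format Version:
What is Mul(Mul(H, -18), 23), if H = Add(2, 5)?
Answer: -2898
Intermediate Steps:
H = 7
Mul(Mul(H, -18), 23) = Mul(Mul(7, -18), 23) = Mul(-126, 23) = -2898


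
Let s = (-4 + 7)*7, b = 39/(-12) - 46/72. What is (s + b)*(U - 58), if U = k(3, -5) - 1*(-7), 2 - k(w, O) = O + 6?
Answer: -7700/9 ≈ -855.56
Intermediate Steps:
k(w, O) = -4 - O (k(w, O) = 2 - (O + 6) = 2 - (6 + O) = 2 + (-6 - O) = -4 - O)
b = -35/9 (b = 39*(-1/12) - 46*1/72 = -13/4 - 23/36 = -35/9 ≈ -3.8889)
U = 8 (U = (-4 - 1*(-5)) - 1*(-7) = (-4 + 5) + 7 = 1 + 7 = 8)
s = 21 (s = 3*7 = 21)
(s + b)*(U - 58) = (21 - 35/9)*(8 - 58) = (154/9)*(-50) = -7700/9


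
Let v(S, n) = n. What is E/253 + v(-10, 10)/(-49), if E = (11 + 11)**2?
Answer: 1926/1127 ≈ 1.7090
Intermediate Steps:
E = 484 (E = 22**2 = 484)
E/253 + v(-10, 10)/(-49) = 484/253 + 10/(-49) = 484*(1/253) + 10*(-1/49) = 44/23 - 10/49 = 1926/1127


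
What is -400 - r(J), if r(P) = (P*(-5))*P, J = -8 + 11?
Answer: -355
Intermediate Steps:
J = 3
r(P) = -5*P² (r(P) = (-5*P)*P = -5*P²)
-400 - r(J) = -400 - (-5)*3² = -400 - (-5)*9 = -400 - 1*(-45) = -400 + 45 = -355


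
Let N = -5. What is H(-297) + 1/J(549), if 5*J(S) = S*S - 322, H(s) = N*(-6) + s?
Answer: -80388088/301079 ≈ -267.00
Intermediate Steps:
H(s) = 30 + s (H(s) = -5*(-6) + s = 30 + s)
J(S) = -322/5 + S**2/5 (J(S) = (S*S - 322)/5 = (S**2 - 322)/5 = (-322 + S**2)/5 = -322/5 + S**2/5)
H(-297) + 1/J(549) = (30 - 297) + 1/(-322/5 + (1/5)*549**2) = -267 + 1/(-322/5 + (1/5)*301401) = -267 + 1/(-322/5 + 301401/5) = -267 + 1/(301079/5) = -267 + 5/301079 = -80388088/301079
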